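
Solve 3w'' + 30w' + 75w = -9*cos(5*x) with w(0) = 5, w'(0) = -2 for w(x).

Divide through by 3: w'' + 10w' + 25w = -3*cos(5*x).
Characteristic equation r² + 10r + 25 = 0 has discriminant (10)² - 4·(25) = 0, so r = -5 is a repeated root.
Hence w_h = (C1 + C2*x)*exp(-5*x).
Try w_p = A*cos(5*x) + B*sin(5*x). Substituting and equating the coefficients of cos(5x) and sin(5x) gives A = 0, B = -3/50, so w_p = -3*sin(5*x)/50.
General solution: w = -3*sin(5*x)/50 + C1*exp(-5*x) + C2*x*exp(-5*x).
Apply the initial conditions: w(0) = C1 = 5 and w'(0) = -3/10 + C2 - 5*C1 = -2. Solving gives C1 = 5, C2 = 233/10.

w = 5*exp(-5*x) - 3*sin(5*x)/50 + 233*x*exp(-5*x)/10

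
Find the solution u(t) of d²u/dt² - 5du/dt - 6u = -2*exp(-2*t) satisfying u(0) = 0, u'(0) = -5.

u = -3*exp(6*t)/4 - exp(-2*t)/4 + exp(-t)

Characteristic equation r² - 5r - 6 = 0 factors as (r + 1)(r - 6) = 0, so r = -1, 6.
Hence u_h = C1*exp(-t) + C2*exp(6*t).
Try u_p = A*exp(-2*t). Substituting into the equation and dividing by exp(-2*t) gives A = -1/4, so u_p = -exp(-2*t)/4.
General solution: u = -exp(-2*t)/4 + C1*exp(-t) + C2*exp(6*t).
Apply the initial conditions: u(0) = -1/4 + C1 + C2 = 0 and u'(0) = 1/2 - C1 + 6*C2 = -5. Solving gives C1 = 1, C2 = -3/4.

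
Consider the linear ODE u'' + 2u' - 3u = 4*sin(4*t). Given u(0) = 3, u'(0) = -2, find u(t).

u = -76*sin(4*t)/425 - 32*cos(4*t)/425 + 109*exp(-3*t)/100 + 135*exp(t)/68

Characteristic equation r² + 2r - 3 = 0 factors as (r - 1)(r + 3) = 0, so r = 1, -3.
Hence u_h = C1*exp(t) + C2*exp(-3*t).
Try u_p = A*cos(4*t) + B*sin(4*t). Substituting and equating the coefficients of cos(4t) and sin(4t) gives A = -32/425, B = -76/425, so u_p = -76*sin(4*t)/425 - 32*cos(4*t)/425.
General solution: u = -76*sin(4*t)/425 - 32*cos(4*t)/425 + C1*exp(t) + C2*exp(-3*t).
Apply the initial conditions: u(0) = -32/425 + C1 + C2 = 3 and u'(0) = -304/425 + C1 - 3*C2 = -2. Solving gives C1 = 135/68, C2 = 109/100.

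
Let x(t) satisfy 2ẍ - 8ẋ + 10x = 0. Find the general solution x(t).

x = C1*cos(t)*exp(2*t) + C2*exp(2*t)*sin(t)

Divide through by 2: x'' - 4x' + 5x = 0.
Characteristic equation r² - 4r + 5 = 0 has discriminant (-4)² - 4·(5) = -4 < 0, so r = 2 ± i.
Hence x_h = C1*cos(t)*exp(2*t) + C2*exp(2*t)*sin(t).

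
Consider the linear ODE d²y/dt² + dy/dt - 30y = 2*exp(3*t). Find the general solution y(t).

y = -exp(3*t)/9 + C1*exp(5*t) + C2*exp(-6*t)

Characteristic equation r² + r - 30 = 0 factors as (r - 5)(r + 6) = 0, so r = 5, -6.
Hence y_h = C1*exp(5*t) + C2*exp(-6*t).
Try y_p = A*exp(3*t). Substituting into the equation and dividing by exp(3*t) gives A = -1/9, so y_p = -exp(3*t)/9.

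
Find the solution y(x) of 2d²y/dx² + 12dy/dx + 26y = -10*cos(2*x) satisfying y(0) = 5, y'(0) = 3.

y = -4*sin(2*x)/15 - cos(2*x)/5 + 26*cos(2*x)*exp(-3*x)/5 + 287*exp(-3*x)*sin(2*x)/30

Divide through by 2: y'' + 6y' + 13y = -5*cos(2*x).
Characteristic equation r² + 6r + 13 = 0 has discriminant (6)² - 4·(13) = -16 < 0, so r = -3 ± 2i.
Hence y_h = C1*cos(2*x)*exp(-3*x) + C2*exp(-3*x)*sin(2*x).
Try y_p = A*cos(2*x) + B*sin(2*x). Substituting and equating the coefficients of cos(2x) and sin(2x) gives A = -1/5, B = -4/15, so y_p = -4*sin(2*x)/15 - cos(2*x)/5.
General solution: y = -4*sin(2*x)/15 - cos(2*x)/5 + C1*cos(2*x)*exp(-3*x) + C2*exp(-3*x)*sin(2*x).
Apply the initial conditions: y(0) = -1/5 + C1 = 5 and y'(0) = -8/15 - 3*C1 + 2*C2 = 3. Solving gives C1 = 26/5, C2 = 287/30.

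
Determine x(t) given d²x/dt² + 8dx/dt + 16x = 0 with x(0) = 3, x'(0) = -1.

x = 3*exp(-4*t) + 11*t*exp(-4*t)

Characteristic equation r² + 8r + 16 = 0 has discriminant (8)² - 4·(16) = 0, so r = -4 is a repeated root.
Hence x_h = (C1 + C2*t)*exp(-4*t).
Apply the initial conditions: x(0) = C1 = 3 and x'(0) = C2 - 4*C1 = -1. Solving gives C1 = 3, C2 = 11.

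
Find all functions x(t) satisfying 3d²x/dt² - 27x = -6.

Divide through by 3: x'' - 9x = -2.
Characteristic equation r² - 9 = 0 factors as (r + 3)(r - 3) = 0, so r = -3, 3.
Hence x_h = C1*exp(-3*t) + C2*exp(3*t).
For the particular solution try x_p = A0. Substituting and matching coefficients of each power of t gives A0 = 2/9, so x_p = 2/9.

x = 2/9 + C1*exp(-3*t) + C2*exp(3*t)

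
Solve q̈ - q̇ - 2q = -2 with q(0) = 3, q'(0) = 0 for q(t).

q = 1 + 2*exp(2*t)/3 + 4*exp(-t)/3

Characteristic equation r² - r - 2 = 0 factors as (r + 1)(r - 2) = 0, so r = -1, 2.
Hence q_h = C1*exp(-t) + C2*exp(2*t).
For the particular solution try q_p = A0. Substituting and matching coefficients of each power of t gives A0 = 1, so q_p = 1.
General solution: q = 1 + C1*exp(-t) + C2*exp(2*t).
Apply the initial conditions: q(0) = 1 + C1 + C2 = 3 and q'(0) = -C1 + 2*C2 = 0. Solving gives C1 = 4/3, C2 = 2/3.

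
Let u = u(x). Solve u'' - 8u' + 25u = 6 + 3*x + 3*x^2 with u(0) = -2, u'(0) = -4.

u = 4584/15625 + 3*x**2/25 + 123*x/625 - 35834*cos(3*x)*exp(4*x)/15625 + 77761*exp(4*x)*sin(3*x)/46875

Characteristic equation r² - 8r + 25 = 0 has discriminant (-8)² - 4·(25) = -36 < 0, so r = 4 ± 3i.
Hence u_h = C1*cos(3*x)*exp(4*x) + C2*exp(4*x)*sin(3*x).
For the particular solution try u_p = A0 + A1*x + A2*x^2. Substituting and matching coefficients of each power of x gives A0 = 2**(104/729)*3**(323/729)*5**(493/729)*7**(379/729)/50, A1 = 123/625, A2 = 3/25, so u_p = 4584/15625 + 3*x^2/25 + 123*x/625.
General solution: u = 4584/15625 + 3*x^2/25 + 123*x/625 + C1*cos(3*x)*exp(4*x) + C2*exp(4*x)*sin(3*x).
Apply the initial conditions: u(0) = 4584/15625 + C1 = -2 and u'(0) = 123/625 + 3*C2 + 4*C1 = -4. Solving gives C1 = -35834/15625, C2 = 77761/46875.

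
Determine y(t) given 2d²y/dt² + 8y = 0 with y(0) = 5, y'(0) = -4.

y = -2*sin(2*t) + 5*cos(2*t)

Divide through by 2: y'' + 4y = 0.
Characteristic equation r² + 4 = 0 has discriminant (0)² - 4·(4) = -16 < 0, so r = ± 2i.
Hence y_h = C1*cos(2*t) + C2*sin(2*t).
Apply the initial conditions: y(0) = C1 = 5 and y'(0) = 2*C2 = -4. Solving gives C1 = 5, C2 = -2.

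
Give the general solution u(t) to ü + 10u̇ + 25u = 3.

Characteristic equation r² + 10r + 25 = 0 has discriminant (10)² - 4·(25) = 0, so r = -5 is a repeated root.
Hence u_h = (C1 + C2*t)*exp(-5*t).
For the particular solution try u_p = A0. Substituting and matching coefficients of each power of t gives A0 = 3/25, so u_p = 3/25.

u = 3/25 + C1*exp(-5*t) + C2*t*exp(-5*t)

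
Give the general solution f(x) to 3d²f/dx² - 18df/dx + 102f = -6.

f = -1/17 + C1*cos(5*x)*exp(3*x) + C2*exp(3*x)*sin(5*x)

Divide through by 3: f'' - 6f' + 34f = -2.
Characteristic equation r² - 6r + 34 = 0 has discriminant (-6)² - 4·(34) = -100 < 0, so r = 3 ± 5i.
Hence f_h = C1*cos(5*x)*exp(3*x) + C2*exp(3*x)*sin(5*x).
For the particular solution try f_p = A0. Substituting and matching coefficients of each power of x gives A0 = -1/17, so f_p = -1/17.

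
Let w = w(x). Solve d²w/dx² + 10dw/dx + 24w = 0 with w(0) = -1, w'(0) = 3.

Characteristic equation r² + 10r + 24 = 0 factors as (r + 4)(r + 6) = 0, so r = -4, -6.
Hence w_h = C1*exp(-4*x) + C2*exp(-6*x).
Apply the initial conditions: w(0) = C1 + C2 = -1 and w'(0) = -6*C2 - 4*C1 = 3. Solving gives C1 = -3/2, C2 = 1/2.

w = exp(-6*x)/2 - 3*exp(-4*x)/2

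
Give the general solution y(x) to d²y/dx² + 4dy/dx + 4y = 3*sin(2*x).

y = -3*cos(2*x)/8 + C1*exp(-2*x) + C2*x*exp(-2*x)

Characteristic equation r² + 4r + 4 = 0 has discriminant (4)² - 4·(4) = 0, so r = -2 is a repeated root.
Hence y_h = (C1 + C2*x)*exp(-2*x).
Try y_p = A*cos(2*x) + B*sin(2*x). Substituting and equating the coefficients of cos(2x) and sin(2x) gives A = -3/8, B = 0, so y_p = -3*cos(2*x)/8.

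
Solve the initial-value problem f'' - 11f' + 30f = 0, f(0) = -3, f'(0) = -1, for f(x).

f = -17*exp(5*x) + 14*exp(6*x)

Characteristic equation r² - 11r + 30 = 0 factors as (r - 5)(r - 6) = 0, so r = 5, 6.
Hence f_h = C1*exp(5*x) + C2*exp(6*x).
Apply the initial conditions: f(0) = C1 + C2 = -3 and f'(0) = 5*C1 + 6*C2 = -1. Solving gives C1 = -17, C2 = 14.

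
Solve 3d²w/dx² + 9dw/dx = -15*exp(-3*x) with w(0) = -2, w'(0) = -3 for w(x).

w = -32/9 + 14*exp(-3*x)/9 + 5*x*exp(-3*x)/3

Divide through by 3: w'' + 3w' = -5*exp(-3*x).
Characteristic equation r² + 3r = 0 factors as (r + 3)r = 0, so r = -3, 0.
Hence w_h = C1*exp(-3*x) + C2.
Since exp(-3*x) solves the homogeneous equation (r = -3 is a root of multiplicity 1), multiply the trial by x. Try w_p = A*x*exp(-3*x). Substituting into the equation and dividing by exp(-3*x) gives A = 5/3, so w_p = 5*x*exp(-3*x)/3.
General solution: w = C2 + C1*exp(-3*x) + 5*x*exp(-3*x)/3.
Apply the initial conditions: w(0) = C1 + C2 = -2 and w'(0) = 5/3 - 3*C1 = -3. Solving gives C1 = 14/9, C2 = -32/9.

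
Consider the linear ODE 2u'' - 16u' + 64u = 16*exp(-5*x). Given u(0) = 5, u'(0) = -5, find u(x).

u = 8*exp(-5*x)/97 - 2353*exp(4*x)*sin(4*x)/388 + 477*cos(4*x)*exp(4*x)/97

Divide through by 2: u'' - 8u' + 32u = 8*exp(-5*x).
Characteristic equation r² - 8r + 32 = 0 has discriminant (-8)² - 4·(32) = -64 < 0, so r = 4 ± 4i.
Hence u_h = C1*cos(4*x)*exp(4*x) + C2*exp(4*x)*sin(4*x).
Try u_p = A*exp(-5*x). Substituting into the equation and dividing by exp(-5*x) gives A = 8/97, so u_p = 8*exp(-5*x)/97.
General solution: u = 8*exp(-5*x)/97 + C1*cos(4*x)*exp(4*x) + C2*exp(4*x)*sin(4*x).
Apply the initial conditions: u(0) = 8/97 + C1 = 5 and u'(0) = -40/97 + 4*C1 + 4*C2 = -5. Solving gives C1 = 477/97, C2 = -2353/388.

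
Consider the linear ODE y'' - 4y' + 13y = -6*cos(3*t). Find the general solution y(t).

y = -3*cos(3*t)/20 + 9*sin(3*t)/20 + C1*cos(3*t)*exp(2*t) + C2*exp(2*t)*sin(3*t)

Characteristic equation r² - 4r + 13 = 0 has discriminant (-4)² - 4·(13) = -36 < 0, so r = 2 ± 3i.
Hence y_h = C1*cos(3*t)*exp(2*t) + C2*exp(2*t)*sin(3*t).
Try y_p = A*cos(3*t) + B*sin(3*t). Substituting and equating the coefficients of cos(3t) and sin(3t) gives A = -3/20, B = 9/20, so y_p = -3*cos(3*t)/20 + 9*sin(3*t)/20.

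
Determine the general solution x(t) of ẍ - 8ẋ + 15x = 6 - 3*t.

Characteristic equation r² - 8r + 15 = 0 factors as (r - 5)(r - 3) = 0, so r = 5, 3.
Hence x_h = C1*exp(5*t) + C2*exp(3*t).
For the particular solution try x_p = A0 + A1*t. Substituting and matching coefficients of each power of t gives A0 = 22/75, A1 = -1/5, so x_p = 22/75 - t/5.

x = 22/75 - t/5 + C1*exp(5*t) + C2*exp(3*t)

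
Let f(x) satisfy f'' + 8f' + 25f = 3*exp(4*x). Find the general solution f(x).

f = 3*exp(4*x)/73 + C1*cos(3*x)*exp(-4*x) + C2*exp(-4*x)*sin(3*x)

Characteristic equation r² + 8r + 25 = 0 has discriminant (8)² - 4·(25) = -36 < 0, so r = -4 ± 3i.
Hence f_h = C1*cos(3*x)*exp(-4*x) + C2*exp(-4*x)*sin(3*x).
Try f_p = A*exp(4*x). Substituting into the equation and dividing by exp(4*x) gives A = 3/73, so f_p = 3*exp(4*x)/73.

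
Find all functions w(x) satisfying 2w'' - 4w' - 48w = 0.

Divide through by 2: w'' - 2w' - 24w = 0.
Characteristic equation r² - 2r - 24 = 0 factors as (r + 4)(r - 6) = 0, so r = -4, 6.
Hence w_h = C1*exp(-4*x) + C2*exp(6*x).

w = C1*exp(-4*x) + C2*exp(6*x)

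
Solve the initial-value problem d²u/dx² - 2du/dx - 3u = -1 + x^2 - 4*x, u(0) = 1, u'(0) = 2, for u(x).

Characteristic equation r² - 2r - 3 = 0 factors as (r + 1)(r - 3) = 0, so r = -1, 3.
Hence u_h = C1*exp(-x) + C2*exp(3*x).
For the particular solution try u_p = A0 + A1*x + A2*x^2. Substituting and matching coefficients of each power of x gives A0 = -29/27, A1 = 16/9, A2 = -1/3, so u_p = -29/27 - x^2/3 + 16*x/9.
General solution: u = -29/27 - x^2/3 + 16*x/9 + C1*exp(-x) + C2*exp(3*x).
Apply the initial conditions: u(0) = -29/27 + C1 + C2 = 1 and u'(0) = 16/9 - C1 + 3*C2 = 2. Solving gives C1 = 3/2, C2 = 31/54.

u = -29/27 - x**2/3 + 3*exp(-x)/2 + 16*x/9 + 31*exp(3*x)/54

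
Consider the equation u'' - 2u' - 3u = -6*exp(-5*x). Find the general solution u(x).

Characteristic equation r² - 2r - 3 = 0 factors as (r - 3)(r + 1) = 0, so r = 3, -1.
Hence u_h = C1*exp(3*x) + C2*exp(-x).
Try u_p = A*exp(-5*x). Substituting into the equation and dividing by exp(-5*x) gives A = -3/16, so u_p = -3*exp(-5*x)/16.

u = -3*exp(-5*x)/16 + C1*exp(3*x) + C2*exp(-x)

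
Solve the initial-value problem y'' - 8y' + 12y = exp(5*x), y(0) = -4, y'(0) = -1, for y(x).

y = 2*exp(6*x) - 17*exp(2*x)/3 - exp(5*x)/3

Characteristic equation r² - 8r + 12 = 0 factors as (r - 6)(r - 2) = 0, so r = 6, 2.
Hence y_h = C1*exp(6*x) + C2*exp(2*x).
Try y_p = A*exp(5*x). Substituting into the equation and dividing by exp(5*x) gives A = -1/3, so y_p = -exp(5*x)/3.
General solution: y = -exp(5*x)/3 + C1*exp(6*x) + C2*exp(2*x).
Apply the initial conditions: y(0) = -1/3 + C1 + C2 = -4 and y'(0) = -5/3 + 2*C2 + 6*C1 = -1. Solving gives C1 = 2, C2 = -17/3.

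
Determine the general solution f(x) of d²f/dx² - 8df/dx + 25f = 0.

f = C1*cos(3*x)*exp(4*x) + C2*exp(4*x)*sin(3*x)

Characteristic equation r² - 8r + 25 = 0 has discriminant (-8)² - 4·(25) = -36 < 0, so r = 4 ± 3i.
Hence f_h = C1*cos(3*x)*exp(4*x) + C2*exp(4*x)*sin(3*x).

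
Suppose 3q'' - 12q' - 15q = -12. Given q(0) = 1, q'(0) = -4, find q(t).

q = 4/5 - 19*exp(5*t)/30 + 5*exp(-t)/6

Divide through by 3: q'' - 4q' - 5q = -4.
Characteristic equation r² - 4r - 5 = 0 factors as (r - 5)(r + 1) = 0, so r = 5, -1.
Hence q_h = C1*exp(5*t) + C2*exp(-t).
For the particular solution try q_p = A0. Substituting and matching coefficients of each power of t gives A0 = 4/5, so q_p = 4/5.
General solution: q = 4/5 + C1*exp(5*t) + C2*exp(-t).
Apply the initial conditions: q(0) = 4/5 + C1 + C2 = 1 and q'(0) = -C2 + 5*C1 = -4. Solving gives C1 = -19/30, C2 = 5/6.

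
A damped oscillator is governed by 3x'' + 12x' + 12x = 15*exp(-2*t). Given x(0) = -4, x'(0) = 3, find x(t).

Divide through by 3: x'' + 4x' + 4x = 5*exp(-2*t).
Characteristic equation r² + 4r + 4 = 0 has discriminant (4)² - 4·(4) = 0, so r = -2 is a repeated root.
Hence x_h = (C1 + C2*t)*exp(-2*t).
Since exp(-2*t) solves the homogeneous equation (r = -2 is a root of multiplicity 2), multiply the trial by t^2. Try x_p = A*t^2*exp(-2*t). Substituting into the equation and dividing by exp(-2*t) gives A = 5/2, so x_p = 5*t^2*exp(-2*t)/2.
General solution: x = C1*exp(-2*t) + 5*t^2*exp(-2*t)/2 + C2*t*exp(-2*t).
Apply the initial conditions: x(0) = C1 = -4 and x'(0) = C2 - 2*C1 = 3. Solving gives C1 = -4, C2 = -5.

x = -4*exp(-2*t) - 5*t*exp(-2*t) + 5*t**2*exp(-2*t)/2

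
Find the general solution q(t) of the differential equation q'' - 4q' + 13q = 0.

Characteristic equation r² - 4r + 13 = 0 has discriminant (-4)² - 4·(13) = -36 < 0, so r = 2 ± 3i.
Hence q_h = C1*cos(3*t)*exp(2*t) + C2*exp(2*t)*sin(3*t).

q = C1*cos(3*t)*exp(2*t) + C2*exp(2*t)*sin(3*t)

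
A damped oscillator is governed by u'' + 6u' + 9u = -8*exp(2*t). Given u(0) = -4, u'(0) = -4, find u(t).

u = -92*exp(-3*t)/25 - 8*exp(2*t)/25 - 72*t*exp(-3*t)/5

Characteristic equation r² + 6r + 9 = 0 has discriminant (6)² - 4·(9) = 0, so r = -3 is a repeated root.
Hence u_h = (C1 + C2*t)*exp(-3*t).
Try u_p = A*exp(2*t). Substituting into the equation and dividing by exp(2*t) gives A = -8/25, so u_p = -8*exp(2*t)/25.
General solution: u = -8*exp(2*t)/25 + C1*exp(-3*t) + C2*t*exp(-3*t).
Apply the initial conditions: u(0) = -8/25 + C1 = -4 and u'(0) = -16/25 + C2 - 3*C1 = -4. Solving gives C1 = -92/25, C2 = -72/5.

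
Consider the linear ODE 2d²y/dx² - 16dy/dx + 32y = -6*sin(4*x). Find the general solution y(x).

Divide through by 2: y'' - 8y' + 16y = -3*sin(4*x).
Characteristic equation r² - 8r + 16 = 0 has discriminant (-8)² - 4·(16) = 0, so r = 4 is a repeated root.
Hence y_h = (C1 + C2*x)*exp(4*x).
Try y_p = A*cos(4*x) + B*sin(4*x). Substituting and equating the coefficients of cos(4x) and sin(4x) gives A = -3/32, B = 0, so y_p = -3*cos(4*x)/32.

y = -3*cos(4*x)/32 + C1*exp(4*x) + C2*x*exp(4*x)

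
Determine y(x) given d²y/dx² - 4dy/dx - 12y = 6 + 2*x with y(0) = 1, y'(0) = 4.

y = -4/9 - x/6 + 9*exp(-2*x)/16 + 127*exp(6*x)/144

Characteristic equation r² - 4r - 12 = 0 factors as (r - 6)(r + 2) = 0, so r = 6, -2.
Hence y_h = C1*exp(6*x) + C2*exp(-2*x).
For the particular solution try y_p = A0 + A1*x. Substituting and matching coefficients of each power of x gives A0 = -4/9, A1 = -1/6, so y_p = -4/9 - x/6.
General solution: y = -4/9 - x/6 + C1*exp(6*x) + C2*exp(-2*x).
Apply the initial conditions: y(0) = -4/9 + C1 + C2 = 1 and y'(0) = -1/6 - 2*C2 + 6*C1 = 4. Solving gives C1 = 127/144, C2 = 9/16.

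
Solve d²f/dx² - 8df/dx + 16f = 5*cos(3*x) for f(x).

f = -24*sin(3*x)/125 + 7*cos(3*x)/125 + C1*exp(4*x) + C2*x*exp(4*x)

Characteristic equation r² - 8r + 16 = 0 has discriminant (-8)² - 4·(16) = 0, so r = 4 is a repeated root.
Hence f_h = (C1 + C2*x)*exp(4*x).
Try f_p = A*cos(3*x) + B*sin(3*x). Substituting and equating the coefficients of cos(3x) and sin(3x) gives A = 7/125, B = -24/125, so f_p = -24*sin(3*x)/125 + 7*cos(3*x)/125.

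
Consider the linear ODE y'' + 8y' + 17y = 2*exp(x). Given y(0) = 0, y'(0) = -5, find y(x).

Characteristic equation r² + 8r + 17 = 0 has discriminant (8)² - 4·(17) = -4 < 0, so r = -4 ± i.
Hence y_h = C1*cos(x)*exp(-4*x) + C2*exp(-4*x)*sin(x).
Try y_p = A*exp(x). Substituting into the equation and dividing by exp(x) gives A = 1/13, so y_p = exp(x)/13.
General solution: y = exp(x)/13 + C1*cos(x)*exp(-4*x) + C2*exp(-4*x)*sin(x).
Apply the initial conditions: y(0) = 1/13 + C1 = 0 and y'(0) = 1/13 + C2 - 4*C1 = -5. Solving gives C1 = -1/13, C2 = -70/13.

y = exp(x)/13 - 70*exp(-4*x)*sin(x)/13 - cos(x)*exp(-4*x)/13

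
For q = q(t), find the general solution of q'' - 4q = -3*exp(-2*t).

Characteristic equation r² - 4 = 0 factors as (r - 2)(r + 2) = 0, so r = 2, -2.
Hence q_h = C1*exp(2*t) + C2*exp(-2*t).
Since exp(-2*t) solves the homogeneous equation (r = -2 is a root of multiplicity 1), multiply the trial by t. Try q_p = A*t*exp(-2*t). Substituting into the equation and dividing by exp(-2*t) gives A = 3/4, so q_p = 3*t*exp(-2*t)/4.

q = C1*exp(2*t) + C2*exp(-2*t) + 3*t*exp(-2*t)/4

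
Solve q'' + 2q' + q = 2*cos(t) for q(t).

q = C1*exp(-t) + C2*t*exp(-t) + sin(t)

Characteristic equation r² + 2r + 1 = 0 has discriminant (2)² - 4·(1) = 0, so r = -1 is a repeated root.
Hence q_h = (C1 + C2*t)*exp(-t).
Try q_p = A*cos(t) + B*sin(t). Substituting and equating the coefficients of cos(t) and sin(t) gives A = 0, B = 1, so q_p = sin(t).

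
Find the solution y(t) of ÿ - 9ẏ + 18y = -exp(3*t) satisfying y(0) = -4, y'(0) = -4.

Characteristic equation r² - 9r + 18 = 0 factors as (r - 6)(r - 3) = 0, so r = 6, 3.
Hence y_h = C1*exp(6*t) + C2*exp(3*t).
Since exp(3*t) solves the homogeneous equation (r = 3 is a root of multiplicity 1), multiply the trial by t. Try y_p = A*t*exp(3*t). Substituting into the equation and dividing by exp(3*t) gives A = 1/3, so y_p = t*exp(3*t)/3.
General solution: y = C1*exp(6*t) + C2*exp(3*t) + t*exp(3*t)/3.
Apply the initial conditions: y(0) = C1 + C2 = -4 and y'(0) = 1/3 + 3*C2 + 6*C1 = -4. Solving gives C1 = 23/9, C2 = -59/9.

y = -59*exp(3*t)/9 + 23*exp(6*t)/9 + t*exp(3*t)/3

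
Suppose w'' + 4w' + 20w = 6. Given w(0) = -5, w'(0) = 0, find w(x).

w = 3/10 - 53*cos(4*x)*exp(-2*x)/10 - 53*exp(-2*x)*sin(4*x)/20

Characteristic equation r² + 4r + 20 = 0 has discriminant (4)² - 4·(20) = -64 < 0, so r = -2 ± 4i.
Hence w_h = C1*cos(4*x)*exp(-2*x) + C2*exp(-2*x)*sin(4*x).
For the particular solution try w_p = A0. Substituting and matching coefficients of each power of x gives A0 = 3/10, so w_p = 3/10.
General solution: w = 3/10 + C1*cos(4*x)*exp(-2*x) + C2*exp(-2*x)*sin(4*x).
Apply the initial conditions: w(0) = 3/10 + C1 = -5 and w'(0) = -2*C1 + 4*C2 = 0. Solving gives C1 = -53/10, C2 = -53/20.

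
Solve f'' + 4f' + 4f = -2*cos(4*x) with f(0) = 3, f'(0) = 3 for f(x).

f = -2*sin(4*x)/25 + 3*cos(4*x)/50 + 147*exp(-2*x)/50 + 46*x*exp(-2*x)/5

Characteristic equation r² + 4r + 4 = 0 has discriminant (4)² - 4·(4) = 0, so r = -2 is a repeated root.
Hence f_h = (C1 + C2*x)*exp(-2*x).
Try f_p = A*cos(4*x) + B*sin(4*x). Substituting and equating the coefficients of cos(4x) and sin(4x) gives A = 3/50, B = -2/25, so f_p = -2*sin(4*x)/25 + 3*cos(4*x)/50.
General solution: f = -2*sin(4*x)/25 + 3*cos(4*x)/50 + C1*exp(-2*x) + C2*x*exp(-2*x).
Apply the initial conditions: f(0) = 3/50 + C1 = 3 and f'(0) = -8/25 + C2 - 2*C1 = 3. Solving gives C1 = 147/50, C2 = 46/5.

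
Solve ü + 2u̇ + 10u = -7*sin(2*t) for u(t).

u = -21*sin(2*t)/26 + 7*cos(2*t)/13 + C1*cos(3*t)*exp(-t) + C2*exp(-t)*sin(3*t)

Characteristic equation r² + 2r + 10 = 0 has discriminant (2)² - 4·(10) = -36 < 0, so r = -1 ± 3i.
Hence u_h = C1*cos(3*t)*exp(-t) + C2*exp(-t)*sin(3*t).
Try u_p = A*cos(2*t) + B*sin(2*t). Substituting and equating the coefficients of cos(2t) and sin(2t) gives A = 7/13, B = -21/26, so u_p = -21*sin(2*t)/26 + 7*cos(2*t)/13.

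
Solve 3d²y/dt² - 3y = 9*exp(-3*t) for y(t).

y = 3*exp(-3*t)/8 + C1*exp(-t) + C2*exp(t)

Divide through by 3: y'' - y = 3*exp(-3*t).
Characteristic equation r² - 1 = 0 factors as (r + 1)(r - 1) = 0, so r = -1, 1.
Hence y_h = C1*exp(-t) + C2*exp(t).
Try y_p = A*exp(-3*t). Substituting into the equation and dividing by exp(-3*t) gives A = 3/8, so y_p = 3*exp(-3*t)/8.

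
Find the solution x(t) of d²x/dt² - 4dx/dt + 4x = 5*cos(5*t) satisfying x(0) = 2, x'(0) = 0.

Characteristic equation r² - 4r + 4 = 0 has discriminant (-4)² - 4·(4) = 0, so r = 2 is a repeated root.
Hence x_h = (C1 + C2*t)*exp(2*t).
Try x_p = A*cos(5*t) + B*sin(5*t). Substituting and equating the coefficients of cos(5t) and sin(5t) gives A = -105/841, B = -100/841, so x_p = -105*cos(5*t)/841 - 100*sin(5*t)/841.
General solution: x = -105*cos(5*t)/841 - 100*sin(5*t)/841 + C1*exp(2*t) + C2*t*exp(2*t).
Apply the initial conditions: x(0) = -105/841 + C1 = 2 and x'(0) = -500/841 + C2 + 2*C1 = 0. Solving gives C1 = 1787/841, C2 = -106/29.

x = -105*cos(5*t)/841 - 100*sin(5*t)/841 + 1787*exp(2*t)/841 - 106*t*exp(2*t)/29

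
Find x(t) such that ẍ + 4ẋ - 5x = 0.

x = C1*exp(-5*t) + C2*exp(t)

Characteristic equation r² + 4r - 5 = 0 factors as (r + 5)(r - 1) = 0, so r = -5, 1.
Hence x_h = C1*exp(-5*t) + C2*exp(t).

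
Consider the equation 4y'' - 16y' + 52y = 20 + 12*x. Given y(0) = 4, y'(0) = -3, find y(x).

Divide through by 4: y'' - 4y' + 13y = 5 + 3*x.
Characteristic equation r² - 4r + 13 = 0 has discriminant (-4)² - 4·(13) = -36 < 0, so r = 2 ± 3i.
Hence y_h = C1*cos(3*x)*exp(2*x) + C2*exp(2*x)*sin(3*x).
For the particular solution try y_p = A0 + A1*x. Substituting and matching coefficients of each power of x gives A0 = 77/169, A1 = 3/13, so y_p = 77/169 + 3*x/13.
General solution: y = 77/169 + 3*x/13 + C1*cos(3*x)*exp(2*x) + C2*exp(2*x)*sin(3*x).
Apply the initial conditions: y(0) = 77/169 + C1 = 4 and y'(0) = 3/13 + 2*C1 + 3*C2 = -3. Solving gives C1 = 599/169, C2 = -1744/507.

y = 77/169 + 3*x/13 - 1744*exp(2*x)*sin(3*x)/507 + 599*cos(3*x)*exp(2*x)/169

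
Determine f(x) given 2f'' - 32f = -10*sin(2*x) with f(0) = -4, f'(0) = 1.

f = -33*exp(-4*x)/16 - 31*exp(4*x)/16 + sin(2*x)/4

Divide through by 2: f'' - 16f = -5*sin(2*x).
Characteristic equation r² - 16 = 0 factors as (r + 4)(r - 4) = 0, so r = -4, 4.
Hence f_h = C1*exp(-4*x) + C2*exp(4*x).
Try f_p = A*cos(2*x) + B*sin(2*x). Substituting and equating the coefficients of cos(2x) and sin(2x) gives A = 0, B = 1/4, so f_p = sin(2*x)/4.
General solution: f = sin(2*x)/4 + C1*exp(-4*x) + C2*exp(4*x).
Apply the initial conditions: f(0) = C1 + C2 = -4 and f'(0) = 1/2 - 4*C1 + 4*C2 = 1. Solving gives C1 = -33/16, C2 = -31/16.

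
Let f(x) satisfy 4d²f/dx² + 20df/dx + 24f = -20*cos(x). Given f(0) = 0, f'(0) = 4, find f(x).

f = 6*exp(-2*x) - 11*exp(-3*x)/2 - cos(x)/2 - sin(x)/2

Divide through by 4: f'' + 5f' + 6f = -5*cos(x).
Characteristic equation r² + 5r + 6 = 0 factors as (r + 3)(r + 2) = 0, so r = -3, -2.
Hence f_h = C1*exp(-3*x) + C2*exp(-2*x).
Try f_p = A*cos(x) + B*sin(x). Substituting and equating the coefficients of cos(x) and sin(x) gives A = -1/2, B = -1/2, so f_p = -cos(x)/2 - sin(x)/2.
General solution: f = -cos(x)/2 - sin(x)/2 + C1*exp(-3*x) + C2*exp(-2*x).
Apply the initial conditions: f(0) = -1/2 + C1 + C2 = 0 and f'(0) = -1/2 - 3*C1 - 2*C2 = 4. Solving gives C1 = -11/2, C2 = 6.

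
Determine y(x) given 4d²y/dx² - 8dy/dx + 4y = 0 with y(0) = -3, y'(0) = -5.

Divide through by 4: y'' - 2y' + y = 0.
Characteristic equation r² - 2r + 1 = 0 has discriminant (-2)² - 4·(1) = 0, so r = 1 is a repeated root.
Hence y_h = (C1 + C2*x)*exp(x).
Apply the initial conditions: y(0) = C1 = -3 and y'(0) = C1 + C2 = -5. Solving gives C1 = -3, C2 = -2.

y = -3*exp(x) - 2*x*exp(x)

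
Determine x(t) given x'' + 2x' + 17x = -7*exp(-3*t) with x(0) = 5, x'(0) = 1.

Characteristic equation r² + 2r + 17 = 0 has discriminant (2)² - 4·(17) = -64 < 0, so r = -1 ± 4i.
Hence x_h = C1*cos(4*t)*exp(-t) + C2*exp(-t)*sin(4*t).
Try x_p = A*exp(-3*t). Substituting into the equation and dividing by exp(-3*t) gives A = -7/20, so x_p = -7*exp(-3*t)/20.
General solution: x = -7*exp(-3*t)/20 + C1*cos(4*t)*exp(-t) + C2*exp(-t)*sin(4*t).
Apply the initial conditions: x(0) = -7/20 + C1 = 5 and x'(0) = 21/20 - C1 + 4*C2 = 1. Solving gives C1 = 107/20, C2 = 53/40.

x = -7*exp(-3*t)/20 + 53*exp(-t)*sin(4*t)/40 + 107*cos(4*t)*exp(-t)/20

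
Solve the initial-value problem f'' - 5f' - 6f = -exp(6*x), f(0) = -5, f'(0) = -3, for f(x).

Characteristic equation r² - 5r - 6 = 0 factors as (r + 1)(r - 6) = 0, so r = -1, 6.
Hence f_h = C1*exp(-x) + C2*exp(6*x).
Since exp(6*x) solves the homogeneous equation (r = 6 is a root of multiplicity 1), multiply the trial by x. Try f_p = A*x*exp(6*x). Substituting into the equation and dividing by exp(6*x) gives A = -1/7, so f_p = -x*exp(6*x)/7.
General solution: f = C1*exp(-x) + C2*exp(6*x) - x*exp(6*x)/7.
Apply the initial conditions: f(0) = C1 + C2 = -5 and f'(0) = -1/7 - C1 + 6*C2 = -3. Solving gives C1 = -190/49, C2 = -55/49.

f = -190*exp(-x)/49 - 55*exp(6*x)/49 - x*exp(6*x)/7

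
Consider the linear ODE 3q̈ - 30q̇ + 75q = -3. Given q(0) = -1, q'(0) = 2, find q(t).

q = -1/25 - 24*exp(5*t)/25 + 34*t*exp(5*t)/5

Divide through by 3: q'' - 10q' + 25q = -1.
Characteristic equation r² - 10r + 25 = 0 has discriminant (-10)² - 4·(25) = 0, so r = 5 is a repeated root.
Hence q_h = (C1 + C2*t)*exp(5*t).
For the particular solution try q_p = A0. Substituting and matching coefficients of each power of t gives A0 = -1/25, so q_p = -1/25.
General solution: q = -1/25 + C1*exp(5*t) + C2*t*exp(5*t).
Apply the initial conditions: q(0) = -1/25 + C1 = -1 and q'(0) = C2 + 5*C1 = 2. Solving gives C1 = -24/25, C2 = 34/5.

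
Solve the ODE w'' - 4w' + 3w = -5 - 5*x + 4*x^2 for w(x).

w = -1/27 + 4*x**2/3 + 17*x/9 + C1*exp(3*x) + C2*exp(x)

Characteristic equation r² - 4r + 3 = 0 factors as (r - 3)(r - 1) = 0, so r = 3, 1.
Hence w_h = C1*exp(3*x) + C2*exp(x).
For the particular solution try w_p = A0 + A1*x + A2*x^2. Substituting and matching coefficients of each power of x gives A0 = -1/27, A1 = 17/9, A2 = 4/3, so w_p = -1/27 + 4*x^2/3 + 17*x/9.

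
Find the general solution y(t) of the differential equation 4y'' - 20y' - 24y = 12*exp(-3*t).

y = exp(-3*t)/6 + C1*exp(-t) + C2*exp(6*t)

Divide through by 4: y'' - 5y' - 6y = 3*exp(-3*t).
Characteristic equation r² - 5r - 6 = 0 factors as (r + 1)(r - 6) = 0, so r = -1, 6.
Hence y_h = C1*exp(-t) + C2*exp(6*t).
Try y_p = A*exp(-3*t). Substituting into the equation and dividing by exp(-3*t) gives A = 1/6, so y_p = exp(-3*t)/6.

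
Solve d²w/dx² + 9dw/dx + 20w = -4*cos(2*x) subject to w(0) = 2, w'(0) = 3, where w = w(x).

Characteristic equation r² + 9r + 20 = 0 factors as (r + 5)(r + 4) = 0, so r = -5, -4.
Hence w_h = C1*exp(-5*x) + C2*exp(-4*x).
Try w_p = A*cos(2*x) + B*sin(2*x). Substituting and equating the coefficients of cos(2x) and sin(2x) gives A = -16/145, B = -18/145, so w_p = -18*sin(2*x)/145 - 16*cos(2*x)/145.
General solution: w = -18*sin(2*x)/145 - 16*cos(2*x)/145 + C1*exp(-5*x) + C2*exp(-4*x).
Apply the initial conditions: w(0) = -16/145 + C1 + C2 = 2 and w'(0) = -36/145 - 5*C1 - 4*C2 = 3. Solving gives C1 = -339/29, C2 = 69/5.

w = -339*exp(-5*x)/29 - 18*sin(2*x)/145 - 16*cos(2*x)/145 + 69*exp(-4*x)/5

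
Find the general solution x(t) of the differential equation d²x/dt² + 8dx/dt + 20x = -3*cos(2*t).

Characteristic equation r² + 8r + 20 = 0 has discriminant (8)² - 4·(20) = -16 < 0, so r = -4 ± 2i.
Hence x_h = C1*cos(2*t)*exp(-4*t) + C2*exp(-4*t)*sin(2*t).
Try x_p = A*cos(2*t) + B*sin(2*t). Substituting and equating the coefficients of cos(2t) and sin(2t) gives A = -3/32, B = -3/32, so x_p = -3*cos(2*t)/32 - 3*sin(2*t)/32.

x = -3*cos(2*t)/32 - 3*sin(2*t)/32 + C1*cos(2*t)*exp(-4*t) + C2*exp(-4*t)*sin(2*t)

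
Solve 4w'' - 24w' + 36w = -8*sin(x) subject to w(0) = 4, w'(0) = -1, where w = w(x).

Divide through by 4: w'' - 6w' + 9w = -2*sin(x).
Characteristic equation r² - 6r + 9 = 0 has discriminant (-6)² - 4·(9) = 0, so r = 3 is a repeated root.
Hence w_h = (C1 + C2*x)*exp(3*x).
Try w_p = A*cos(x) + B*sin(x). Substituting and equating the coefficients of cos(x) and sin(x) gives A = -3/25, B = -4/25, so w_p = -4*sin(x)/25 - 3*cos(x)/25.
General solution: w = -4*sin(x)/25 - 3*cos(x)/25 + C1*exp(3*x) + C2*x*exp(3*x).
Apply the initial conditions: w(0) = -3/25 + C1 = 4 and w'(0) = -4/25 + C2 + 3*C1 = -1. Solving gives C1 = 103/25, C2 = -66/5.

w = -4*sin(x)/25 - 3*cos(x)/25 + 103*exp(3*x)/25 - 66*x*exp(3*x)/5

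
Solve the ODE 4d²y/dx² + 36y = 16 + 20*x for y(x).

y = 4/9 + 5*x/9 + C1*cos(3*x) + C2*sin(3*x)

Divide through by 4: y'' + 9y = 4 + 5*x.
Characteristic equation r² + 9 = 0 has discriminant (0)² - 4·(9) = -36 < 0, so r = ± 3i.
Hence y_h = C1*cos(3*x) + C2*sin(3*x).
For the particular solution try y_p = A0 + A1*x. Substituting and matching coefficients of each power of x gives A0 = 4/9, A1 = 5/9, so y_p = 4/9 + 5*x/9.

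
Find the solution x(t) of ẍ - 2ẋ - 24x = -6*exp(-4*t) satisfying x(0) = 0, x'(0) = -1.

Characteristic equation r² - 2r - 24 = 0 factors as (r + 4)(r - 6) = 0, so r = -4, 6.
Hence x_h = C1*exp(-4*t) + C2*exp(6*t).
Since exp(-4*t) solves the homogeneous equation (r = -4 is a root of multiplicity 1), multiply the trial by t. Try x_p = A*t*exp(-4*t). Substituting into the equation and dividing by exp(-4*t) gives A = 3/5, so x_p = 3*t*exp(-4*t)/5.
General solution: x = C1*exp(-4*t) + C2*exp(6*t) + 3*t*exp(-4*t)/5.
Apply the initial conditions: x(0) = C1 + C2 = 0 and x'(0) = 3/5 - 4*C1 + 6*C2 = -1. Solving gives C1 = 4/25, C2 = -4/25.

x = -4*exp(6*t)/25 + 4*exp(-4*t)/25 + 3*t*exp(-4*t)/5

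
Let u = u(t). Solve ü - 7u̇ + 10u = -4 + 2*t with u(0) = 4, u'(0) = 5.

u = -13/50 - 31*exp(5*t)/25 + t/5 + 11*exp(2*t)/2

Characteristic equation r² - 7r + 10 = 0 factors as (r - 5)(r - 2) = 0, so r = 5, 2.
Hence u_h = C1*exp(5*t) + C2*exp(2*t).
For the particular solution try u_p = A0 + A1*t. Substituting and matching coefficients of each power of t gives A0 = -13/50, A1 = 1/5, so u_p = -13/50 + t/5.
General solution: u = -13/50 + t/5 + C1*exp(5*t) + C2*exp(2*t).
Apply the initial conditions: u(0) = -13/50 + C1 + C2 = 4 and u'(0) = 1/5 + 2*C2 + 5*C1 = 5. Solving gives C1 = -31/25, C2 = 11/2.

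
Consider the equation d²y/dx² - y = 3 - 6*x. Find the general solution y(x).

Characteristic equation r² - 1 = 0 factors as (r + 1)(r - 1) = 0, so r = -1, 1.
Hence y_h = C1*exp(-x) + C2*exp(x).
For the particular solution try y_p = A0 + A1*x. Substituting and matching coefficients of each power of x gives A0 = -3, A1 = 6, so y_p = -3 + 6*x.

y = -3 + 6*x + C1*exp(-x) + C2*exp(x)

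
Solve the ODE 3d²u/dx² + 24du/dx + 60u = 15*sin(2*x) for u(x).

u = -5*cos(2*x)/32 + 5*sin(2*x)/32 + C1*cos(2*x)*exp(-4*x) + C2*exp(-4*x)*sin(2*x)

Divide through by 3: u'' + 8u' + 20u = 5*sin(2*x).
Characteristic equation r² + 8r + 20 = 0 has discriminant (8)² - 4·(20) = -16 < 0, so r = -4 ± 2i.
Hence u_h = C1*cos(2*x)*exp(-4*x) + C2*exp(-4*x)*sin(2*x).
Try u_p = A*cos(2*x) + B*sin(2*x). Substituting and equating the coefficients of cos(2x) and sin(2x) gives A = -5/32, B = 5/32, so u_p = -5*cos(2*x)/32 + 5*sin(2*x)/32.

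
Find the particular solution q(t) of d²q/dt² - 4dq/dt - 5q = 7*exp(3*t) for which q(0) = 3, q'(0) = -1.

q = -7*exp(3*t)/8 + 11*exp(5*t)/12 + 71*exp(-t)/24

Characteristic equation r² - 4r - 5 = 0 factors as (r + 1)(r - 5) = 0, so r = -1, 5.
Hence q_h = C1*exp(-t) + C2*exp(5*t).
Try q_p = A*exp(3*t). Substituting into the equation and dividing by exp(3*t) gives A = -7/8, so q_p = -7*exp(3*t)/8.
General solution: q = -7*exp(3*t)/8 + C1*exp(-t) + C2*exp(5*t).
Apply the initial conditions: q(0) = -7/8 + C1 + C2 = 3 and q'(0) = -21/8 - C1 + 5*C2 = -1. Solving gives C1 = 71/24, C2 = 11/12.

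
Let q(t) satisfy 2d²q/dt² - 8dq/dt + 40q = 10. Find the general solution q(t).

q = 1/4 + C1*cos(4*t)*exp(2*t) + C2*exp(2*t)*sin(4*t)

Divide through by 2: q'' - 4q' + 20q = 5.
Characteristic equation r² - 4r + 20 = 0 has discriminant (-4)² - 4·(20) = -64 < 0, so r = 2 ± 4i.
Hence q_h = C1*cos(4*t)*exp(2*t) + C2*exp(2*t)*sin(4*t).
For the particular solution try q_p = A0. Substituting and matching coefficients of each power of t gives A0 = 1/4, so q_p = 1/4.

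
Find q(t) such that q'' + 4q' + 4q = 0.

Characteristic equation r² + 4r + 4 = 0 has discriminant (4)² - 4·(4) = 0, so r = -2 is a repeated root.
Hence q_h = (C1 + C2*t)*exp(-2*t).

q = C1*exp(-2*t) + C2*t*exp(-2*t)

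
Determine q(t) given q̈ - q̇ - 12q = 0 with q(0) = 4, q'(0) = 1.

q = 13*exp(4*t)/7 + 15*exp(-3*t)/7

Characteristic equation r² - r - 12 = 0 factors as (r + 3)(r - 4) = 0, so r = -3, 4.
Hence q_h = C1*exp(-3*t) + C2*exp(4*t).
Apply the initial conditions: q(0) = C1 + C2 = 4 and q'(0) = -3*C1 + 4*C2 = 1. Solving gives C1 = 15/7, C2 = 13/7.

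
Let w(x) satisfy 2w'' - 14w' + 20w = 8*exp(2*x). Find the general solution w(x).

w = C1*exp(5*x) + C2*exp(2*x) - 4*x*exp(2*x)/3

Divide through by 2: w'' - 7w' + 10w = 4*exp(2*x).
Characteristic equation r² - 7r + 10 = 0 factors as (r - 5)(r - 2) = 0, so r = 5, 2.
Hence w_h = C1*exp(5*x) + C2*exp(2*x).
Since exp(2*x) solves the homogeneous equation (r = 2 is a root of multiplicity 1), multiply the trial by x. Try w_p = A*x*exp(2*x). Substituting into the equation and dividing by exp(2*x) gives A = -4/3, so w_p = -4*x*exp(2*x)/3.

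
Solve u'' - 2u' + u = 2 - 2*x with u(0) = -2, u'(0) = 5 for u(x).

Characteristic equation r² - 2r + 1 = 0 has discriminant (-2)² - 4·(1) = 0, so r = 1 is a repeated root.
Hence u_h = (C1 + C2*x)*exp(x).
For the particular solution try u_p = A0 + A1*x. Substituting and matching coefficients of each power of x gives A0 = -2, A1 = -2, so u_p = -2 - 2*x.
General solution: u = -2 - 2*x + C1*exp(x) + C2*x*exp(x).
Apply the initial conditions: u(0) = -2 + C1 = -2 and u'(0) = -2 + C1 + C2 = 5. Solving gives C1 = 0, C2 = 7.

u = -2 - 2*x + 7*x*exp(x)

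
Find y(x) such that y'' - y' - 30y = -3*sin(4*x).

y = -3*cos(4*x)/533 + 69*sin(4*x)/1066 + C1*exp(6*x) + C2*exp(-5*x)

Characteristic equation r² - r - 30 = 0 factors as (r - 6)(r + 5) = 0, so r = 6, -5.
Hence y_h = C1*exp(6*x) + C2*exp(-5*x).
Try y_p = A*cos(4*x) + B*sin(4*x). Substituting and equating the coefficients of cos(4x) and sin(4x) gives A = -3/533, B = 69/1066, so y_p = -3*cos(4*x)/533 + 69*sin(4*x)/1066.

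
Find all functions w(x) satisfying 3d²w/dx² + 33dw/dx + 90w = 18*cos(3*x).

Divide through by 3: w'' + 11w' + 30w = 6*cos(3*x).
Characteristic equation r² + 11r + 30 = 0 factors as (r + 6)(r + 5) = 0, so r = -6, -5.
Hence w_h = C1*exp(-6*x) + C2*exp(-5*x).
Try w_p = A*cos(3*x) + B*sin(3*x). Substituting and equating the coefficients of cos(3x) and sin(3x) gives A = 7/85, B = 11/85, so w_p = 7*cos(3*x)/85 + 11*sin(3*x)/85.

w = 7*cos(3*x)/85 + 11*sin(3*x)/85 + C1*exp(-6*x) + C2*exp(-5*x)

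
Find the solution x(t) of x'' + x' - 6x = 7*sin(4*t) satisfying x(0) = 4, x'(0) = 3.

x = -77*sin(4*t)/250 - 7*cos(4*t)/125 + 82*exp(2*t)/25 + 97*exp(-3*t)/125

Characteristic equation r² + r - 6 = 0 factors as (r - 2)(r + 3) = 0, so r = 2, -3.
Hence x_h = C1*exp(2*t) + C2*exp(-3*t).
Try x_p = A*cos(4*t) + B*sin(4*t). Substituting and equating the coefficients of cos(4t) and sin(4t) gives A = -7/125, B = -77/250, so x_p = -77*sin(4*t)/250 - 7*cos(4*t)/125.
General solution: x = -77*sin(4*t)/250 - 7*cos(4*t)/125 + C1*exp(2*t) + C2*exp(-3*t).
Apply the initial conditions: x(0) = -7/125 + C1 + C2 = 4 and x'(0) = -154/125 - 3*C2 + 2*C1 = 3. Solving gives C1 = 82/25, C2 = 97/125.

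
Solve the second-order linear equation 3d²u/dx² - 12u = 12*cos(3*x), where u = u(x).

u = -4*cos(3*x)/13 + C1*exp(2*x) + C2*exp(-2*x)

Divide through by 3: u'' - 4u = 4*cos(3*x).
Characteristic equation r² - 4 = 0 factors as (r - 2)(r + 2) = 0, so r = 2, -2.
Hence u_h = C1*exp(2*x) + C2*exp(-2*x).
Try u_p = A*cos(3*x) + B*sin(3*x). Substituting and equating the coefficients of cos(3x) and sin(3x) gives A = -4/13, B = 0, so u_p = -4*cos(3*x)/13.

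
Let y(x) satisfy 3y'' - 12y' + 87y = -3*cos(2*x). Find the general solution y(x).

Divide through by 3: y'' - 4y' + 29y = -cos(2*x).
Characteristic equation r² - 4r + 29 = 0 has discriminant (-4)² - 4·(29) = -100 < 0, so r = 2 ± 5i.
Hence y_h = C1*cos(5*x)*exp(2*x) + C2*exp(2*x)*sin(5*x).
Try y_p = A*cos(2*x) + B*sin(2*x). Substituting and equating the coefficients of cos(2x) and sin(2x) gives A = -25/689, B = 8/689, so y_p = -25*cos(2*x)/689 + 8*sin(2*x)/689.

y = -25*cos(2*x)/689 + 8*sin(2*x)/689 + C1*cos(5*x)*exp(2*x) + C2*exp(2*x)*sin(5*x)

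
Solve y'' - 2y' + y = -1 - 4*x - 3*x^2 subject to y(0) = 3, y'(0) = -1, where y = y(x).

Characteristic equation r² - 2r + 1 = 0 has discriminant (-2)² - 4·(1) = 0, so r = 1 is a repeated root.
Hence y_h = (C1 + C2*x)*exp(x).
For the particular solution try y_p = A0 + A1*x + A2*x^2. Substituting and matching coefficients of each power of x gives A0 = -27, A1 = -16, A2 = -3, so y_p = -27 - 16*x - 3*x^2.
General solution: y = -27 - 16*x - 3*x^2 + C1*exp(x) + C2*x*exp(x).
Apply the initial conditions: y(0) = -27 + C1 = 3 and y'(0) = -16 + C1 + C2 = -1. Solving gives C1 = 30, C2 = -15.

y = -27 - 16*x - 3*x**2 + 30*exp(x) - 15*x*exp(x)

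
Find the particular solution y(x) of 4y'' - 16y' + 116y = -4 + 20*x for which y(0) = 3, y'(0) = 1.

Divide through by 4: y'' - 4y' + 29y = -1 + 5*x.
Characteristic equation r² - 4r + 29 = 0 has discriminant (-4)² - 4·(29) = -100 < 0, so r = 2 ± 5i.
Hence y_h = C1*cos(5*x)*exp(2*x) + C2*exp(2*x)*sin(5*x).
For the particular solution try y_p = A0 + A1*x. Substituting and matching coefficients of each power of x gives A0 = -9/841, A1 = 5/29, so y_p = -9/841 + 5*x/29.
General solution: y = -9/841 + 5*x/29 + C1*cos(5*x)*exp(2*x) + C2*exp(2*x)*sin(5*x).
Apply the initial conditions: y(0) = -9/841 + C1 = 3 and y'(0) = 5/29 + 2*C1 + 5*C2 = 1. Solving gives C1 = 2532/841, C2 = -4368/4205.

y = -9/841 + 5*x/29 - 4368*exp(2*x)*sin(5*x)/4205 + 2532*cos(5*x)*exp(2*x)/841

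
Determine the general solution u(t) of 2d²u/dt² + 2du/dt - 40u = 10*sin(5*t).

Divide through by 2: u'' + u' - 20u = 5*sin(5*t).
Characteristic equation r² + r - 20 = 0 factors as (r - 4)(r + 5) = 0, so r = 4, -5.
Hence u_h = C1*exp(4*t) + C2*exp(-5*t).
Try u_p = A*cos(5*t) + B*sin(5*t). Substituting and equating the coefficients of cos(5t) and sin(5t) gives A = -1/82, B = -9/82, so u_p = -9*sin(5*t)/82 - cos(5*t)/82.

u = -9*sin(5*t)/82 - cos(5*t)/82 + C1*exp(4*t) + C2*exp(-5*t)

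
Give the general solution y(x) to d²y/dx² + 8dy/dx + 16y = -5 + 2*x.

Characteristic equation r² + 8r + 16 = 0 has discriminant (8)² - 4·(16) = 0, so r = -4 is a repeated root.
Hence y_h = (C1 + C2*x)*exp(-4*x).
For the particular solution try y_p = A0 + A1*x. Substituting and matching coefficients of each power of x gives A0 = -3/8, A1 = 1/8, so y_p = -3/8 + x/8.

y = -3/8 + x/8 + C1*exp(-4*x) + C2*x*exp(-4*x)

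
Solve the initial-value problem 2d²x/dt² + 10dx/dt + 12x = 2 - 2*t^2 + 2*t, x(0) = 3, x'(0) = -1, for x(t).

x = -4/27 + 8*exp(-2*t) - 131*exp(-3*t)/27 - t**2/6 + 4*t/9

Divide through by 2: x'' + 5x' + 6x = 1 + t - t^2.
Characteristic equation r² + 5r + 6 = 0 factors as (r + 3)(r + 2) = 0, so r = -3, -2.
Hence x_h = C1*exp(-3*t) + C2*exp(-2*t).
For the particular solution try x_p = A0 + A1*t + A2*t^2. Substituting and matching coefficients of each power of t gives A0 = -4/27, A1 = 4/9, A2 = -1/6, so x_p = -4/27 - t^2/6 + 4*t/9.
General solution: x = -4/27 - t^2/6 + 4*t/9 + C1*exp(-3*t) + C2*exp(-2*t).
Apply the initial conditions: x(0) = -4/27 + C1 + C2 = 3 and x'(0) = 4/9 - 3*C1 - 2*C2 = -1. Solving gives C1 = -131/27, C2 = 8.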